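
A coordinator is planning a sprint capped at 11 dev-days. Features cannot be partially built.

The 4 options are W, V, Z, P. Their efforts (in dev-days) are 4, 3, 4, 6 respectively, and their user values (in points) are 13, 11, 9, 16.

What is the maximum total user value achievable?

33

Take W, V, and Z: effort 4 + 3 + 4 = 11 ≤ 11, user value 13 + 11 + 9 = 33.
No other feasible combination does better.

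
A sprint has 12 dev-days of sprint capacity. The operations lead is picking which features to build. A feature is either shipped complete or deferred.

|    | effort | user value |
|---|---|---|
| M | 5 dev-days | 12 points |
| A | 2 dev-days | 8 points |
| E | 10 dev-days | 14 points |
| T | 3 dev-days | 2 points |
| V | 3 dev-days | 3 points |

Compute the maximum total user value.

Allowing fractional choices, the relaxed optimum would be about 27.0, but features are indivisible.
M + A + T: effort 5 + 2 + 3 = 10 ≤ 12, user value 12 + 8 + 2 = 22.
M + A + V: effort 5 + 2 + 3 = 10 ≤ 12, user value 12 + 8 + 3 = 23.
Best is M, A, and V with total user value 23.

23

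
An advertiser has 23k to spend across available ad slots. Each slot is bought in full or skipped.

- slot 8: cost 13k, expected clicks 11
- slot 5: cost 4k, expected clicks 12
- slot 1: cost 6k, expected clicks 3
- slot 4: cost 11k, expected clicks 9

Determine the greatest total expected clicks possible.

26

Allowing fractional choices, the relaxed optimum would be about 27.9, but ad slots are indivisible.
slot 5 + slot 1 + slot 4: cost 4 + 6 + 11 = 21 ≤ 23, expected clicks 12 + 3 + 9 = 24.
slot 8 + slot 5 + slot 1: cost 13 + 4 + 6 = 23 ≤ 23, expected clicks 11 + 12 + 3 = 26.
Best is slot 8, slot 5, and slot 1 with total expected clicks 26.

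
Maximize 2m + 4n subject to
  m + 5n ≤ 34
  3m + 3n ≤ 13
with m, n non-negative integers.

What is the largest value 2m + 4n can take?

16

Relaxing integrality, the LP optimum is 17.33 at (m,n) = (0, 4.33), which is not an integer point.
(m,n)=(0,4): 1·0+5·4=20≤34, 3·0+3·4=12≤13, objective 16.
(m,n)=(1,3): 1·1+5·3=16≤34, 3·1+3·3=12≤13, objective 14.
(m,n)=(0,3): 1·0+5·3=15≤34, 3·0+3·3=9≤13, objective 12.
The best lattice point is (0,4), giving 16.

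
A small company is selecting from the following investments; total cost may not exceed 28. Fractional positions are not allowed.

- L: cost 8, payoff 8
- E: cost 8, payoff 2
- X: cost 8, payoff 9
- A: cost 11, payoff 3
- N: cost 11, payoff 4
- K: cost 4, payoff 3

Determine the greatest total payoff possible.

This is a 0-1 knapsack instance.
Take L, E, X, and K: cost 8 + 8 + 8 + 4 = 28 ≤ 28, payoff 8 + 2 + 9 + 3 = 22.
No other feasible combination does better.

22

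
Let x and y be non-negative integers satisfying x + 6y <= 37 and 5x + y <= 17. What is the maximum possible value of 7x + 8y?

55

Relaxing integrality, the LP optimum is 62.03 at (x,y) = (2.24, 5.79), which is not an integer point.
(x,y)=(1,6): 1·1+6·6=37≤37, 5·1+1·6=11≤17, objective 55.
(x,y)=(2,5): 1·2+6·5=32≤37, 5·2+1·5=15≤17, objective 54.
No feasible integer point exceeds 55.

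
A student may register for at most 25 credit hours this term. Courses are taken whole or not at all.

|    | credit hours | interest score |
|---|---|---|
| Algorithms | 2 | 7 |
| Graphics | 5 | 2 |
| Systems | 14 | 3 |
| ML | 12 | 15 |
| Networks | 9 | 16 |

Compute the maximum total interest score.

Take Algorithms, ML, and Networks: credit hours 2 + 12 + 9 = 23 ≤ 25, interest score 7 + 15 + 16 = 38.
No other feasible combination does better.

38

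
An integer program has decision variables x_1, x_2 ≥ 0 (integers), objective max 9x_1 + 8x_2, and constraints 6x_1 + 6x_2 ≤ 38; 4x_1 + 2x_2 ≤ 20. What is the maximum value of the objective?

The continuous relaxation peaks at (3.67, 2.67) with value 54.33; rounding to a feasible lattice point costs some objective.
(x_1,x_2)=(4,2) is feasible, giving 52.
(x_1,x_2)=(3,3) is feasible, giving 51.
The best lattice point is (4,2), giving 52.

52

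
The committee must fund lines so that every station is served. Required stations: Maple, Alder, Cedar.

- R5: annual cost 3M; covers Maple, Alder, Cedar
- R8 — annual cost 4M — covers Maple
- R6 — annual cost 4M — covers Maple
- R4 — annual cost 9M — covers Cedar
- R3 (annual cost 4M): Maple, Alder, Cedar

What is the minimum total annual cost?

3

R5 alone covers Maple, Alder, Cedar — every station.
Total annual cost: 3.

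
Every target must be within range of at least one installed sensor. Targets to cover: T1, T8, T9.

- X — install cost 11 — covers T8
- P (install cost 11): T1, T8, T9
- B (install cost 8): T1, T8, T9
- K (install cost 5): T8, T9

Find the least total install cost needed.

The greedy cost-per-new-target heuristic would pick K and B for 13, but a cheaper cover exists.
B alone covers T1, T8, T9 — every target.
Total install cost: 8.
No cover costs less than 8.

8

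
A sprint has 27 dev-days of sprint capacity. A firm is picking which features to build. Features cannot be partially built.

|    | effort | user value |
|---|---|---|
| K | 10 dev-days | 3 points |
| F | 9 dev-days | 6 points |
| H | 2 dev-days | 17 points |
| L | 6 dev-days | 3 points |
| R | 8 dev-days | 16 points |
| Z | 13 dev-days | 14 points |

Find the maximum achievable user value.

47

F + H + L + R: effort 9 + 2 + 6 + 8 = 25 ≤ 27, user value 6 + 17 + 3 + 16 = 42.
H + R + Z: effort 2 + 8 + 13 = 23 ≤ 27, user value 17 + 16 + 14 = 47.
Best is H, R, and Z with total user value 47.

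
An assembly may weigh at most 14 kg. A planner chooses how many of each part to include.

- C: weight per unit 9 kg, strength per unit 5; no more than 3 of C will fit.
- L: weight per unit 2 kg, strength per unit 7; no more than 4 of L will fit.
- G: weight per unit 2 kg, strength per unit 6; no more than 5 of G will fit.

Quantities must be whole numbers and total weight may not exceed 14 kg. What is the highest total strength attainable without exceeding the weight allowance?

L has the best ratio (7/2); taking only L gives at most 4×7 = 28 (stopped by the supply cap of 4).
Mixing does better — 4×L and 3×G: weight 14 ≤ 14, strength 4·7 + 3·6 = 46.

46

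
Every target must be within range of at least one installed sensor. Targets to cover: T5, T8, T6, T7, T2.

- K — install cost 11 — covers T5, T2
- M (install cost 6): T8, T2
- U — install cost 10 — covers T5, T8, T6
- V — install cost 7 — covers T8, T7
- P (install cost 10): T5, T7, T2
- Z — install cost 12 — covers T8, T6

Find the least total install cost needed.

20

This is an integer covering problem.
Choose U and P: together they cover T5, T8, T6, T7, T2 — every target.
Total install cost: 10 + 10 = 20.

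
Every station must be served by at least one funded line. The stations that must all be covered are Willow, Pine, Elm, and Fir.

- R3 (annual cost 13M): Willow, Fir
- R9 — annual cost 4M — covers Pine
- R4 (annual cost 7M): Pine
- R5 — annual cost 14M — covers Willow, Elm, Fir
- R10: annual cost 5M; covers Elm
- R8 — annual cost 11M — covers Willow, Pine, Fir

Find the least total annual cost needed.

Choose R10 and R8: together they cover Willow, Pine, Elm, Fir — every station.
Total annual cost: 5 + 11 = 16.

16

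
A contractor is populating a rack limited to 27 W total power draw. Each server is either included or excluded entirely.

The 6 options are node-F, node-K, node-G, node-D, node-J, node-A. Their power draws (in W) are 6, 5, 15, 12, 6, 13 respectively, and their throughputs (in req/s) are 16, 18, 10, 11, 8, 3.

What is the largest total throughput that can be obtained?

45

node-F + node-K + node-G: power draw 6 + 5 + 15 = 26 ≤ 27, throughput 16 + 18 + 10 = 44.
node-F + node-K + node-D: power draw 6 + 5 + 12 = 23 ≤ 27, throughput 16 + 18 + 11 = 45.
Best is node-F, node-K, and node-D with total throughput 45.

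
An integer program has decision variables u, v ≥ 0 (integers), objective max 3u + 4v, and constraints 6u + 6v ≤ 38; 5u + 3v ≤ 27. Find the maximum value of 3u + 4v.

24

The continuous relaxation peaks at (0, 6.33) with value 25.33; rounding to a feasible lattice point costs some objective.
(u,v)=(0,6): 6·0+6·6=36≤38, 5·0+3·6=18≤27, objective 24.
(u,v)=(1,5): 6·1+6·5=36≤38, 5·1+3·5=20≤27, objective 23.
(u,v)=(0,5): 6·0+6·5=30≤38, 5·0+3·5=15≤27, objective 20.
The best lattice point is (0,6), giving 24.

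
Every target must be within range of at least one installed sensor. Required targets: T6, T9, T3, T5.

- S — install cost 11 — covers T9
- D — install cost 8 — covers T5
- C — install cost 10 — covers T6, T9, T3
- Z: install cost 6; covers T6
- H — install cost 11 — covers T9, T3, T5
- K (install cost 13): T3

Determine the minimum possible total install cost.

The greedy cost-per-new-target heuristic would pick C and D for 18, but a cheaper cover exists.
Choose Z and H: together they cover T6, T9, T3, T5 — every target.
Total install cost: 6 + 11 = 17.
No cover costs less than 17.

17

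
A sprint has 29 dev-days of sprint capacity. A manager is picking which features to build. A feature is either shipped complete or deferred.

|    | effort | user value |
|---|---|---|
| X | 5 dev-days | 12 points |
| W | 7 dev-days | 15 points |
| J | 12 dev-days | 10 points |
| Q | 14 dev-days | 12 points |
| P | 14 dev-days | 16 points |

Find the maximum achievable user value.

Allowing fractional choices, the relaxed optimum would be about 45.6, but features are indivisible.
X + W + J: effort 5 + 7 + 12 = 24 ≤ 29, user value 12 + 15 + 10 = 37.
X + W + P: effort 5 + 7 + 14 = 26 ≤ 29, user value 12 + 15 + 16 = 43.
X + W + Q: effort 5 + 7 + 14 = 26 ≤ 29, user value 12 + 15 + 12 = 39.
Best is X, W, and P with total user value 43.

43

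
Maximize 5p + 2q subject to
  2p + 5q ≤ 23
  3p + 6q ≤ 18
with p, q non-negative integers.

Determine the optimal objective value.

(p,q)=(6,0): 2·6+5·0=12≤23, 3·6+6·0=18≤18, objective 30.
(p,q)=(5,0): 2·5+5·0=10≤23, 3·5+6·0=15≤18, objective 25.
The best lattice point is (6,0), giving 30.

30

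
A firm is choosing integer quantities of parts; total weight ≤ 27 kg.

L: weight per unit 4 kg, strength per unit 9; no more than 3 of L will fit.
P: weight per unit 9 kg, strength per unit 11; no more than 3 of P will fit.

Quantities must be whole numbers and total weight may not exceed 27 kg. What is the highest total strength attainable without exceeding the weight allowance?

40

L has the best ratio (9/4); taking only L gives at most 3×9 = 27 (stopped by the supply cap of 3).
Mixing does better — 2×L and 2×P: weight 26 ≤ 27, strength 2·9 + 2·11 = 40.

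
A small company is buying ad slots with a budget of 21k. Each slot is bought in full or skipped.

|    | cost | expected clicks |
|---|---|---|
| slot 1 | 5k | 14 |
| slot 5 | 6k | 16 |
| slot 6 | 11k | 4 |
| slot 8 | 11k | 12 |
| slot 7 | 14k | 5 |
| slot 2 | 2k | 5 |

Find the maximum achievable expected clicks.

Allowing fractional choices, the relaxed optimum would be about 43.7, but ad slots are indivisible.
slot 1 + slot 5 + slot 2: cost 5 + 6 + 2 = 13 ≤ 21, expected clicks 14 + 16 + 5 = 35.
slot 5 + slot 8 + slot 2: cost 6 + 11 + 2 = 19 ≤ 21, expected clicks 16 + 12 + 5 = 33.
Best is slot 1, slot 5, and slot 2 with total expected clicks 35.

35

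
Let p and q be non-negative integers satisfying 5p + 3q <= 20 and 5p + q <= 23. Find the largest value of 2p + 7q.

42

Relaxing integrality, the LP optimum is 46.67 at (p,q) = (0, 6.67), which is not an integer point.
(p,q)=(0,6) is feasible, giving 42.
(p,q)=(1,5) is feasible, giving 37.
(p,q)=(0,5) is feasible, giving 35.
Maximum is 42 at (p,q)=(0,6).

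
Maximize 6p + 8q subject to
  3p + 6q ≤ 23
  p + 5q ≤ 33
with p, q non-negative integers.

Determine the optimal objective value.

42

(p,q)=(7,0) is feasible, giving 42.
(p,q)=(6,0) is feasible, giving 36.
The best lattice point is (7,0), giving 42.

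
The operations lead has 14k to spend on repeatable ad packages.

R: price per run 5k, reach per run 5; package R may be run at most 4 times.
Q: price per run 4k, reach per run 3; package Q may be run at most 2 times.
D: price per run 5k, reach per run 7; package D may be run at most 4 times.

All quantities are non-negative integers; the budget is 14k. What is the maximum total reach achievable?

Take 1×Q and 2×D: price 14 ≤ 14, reach 1·3 + 2·7 = 17.
No other integer combination yields more.

17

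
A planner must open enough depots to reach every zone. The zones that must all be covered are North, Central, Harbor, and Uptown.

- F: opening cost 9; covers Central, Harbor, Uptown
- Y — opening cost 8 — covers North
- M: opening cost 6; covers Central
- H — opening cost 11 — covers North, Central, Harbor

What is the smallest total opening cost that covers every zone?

17

Choose F and Y: together they cover North, Central, Harbor, Uptown — every zone.
Total opening cost: 9 + 8 = 17.
No cover costs less than 17.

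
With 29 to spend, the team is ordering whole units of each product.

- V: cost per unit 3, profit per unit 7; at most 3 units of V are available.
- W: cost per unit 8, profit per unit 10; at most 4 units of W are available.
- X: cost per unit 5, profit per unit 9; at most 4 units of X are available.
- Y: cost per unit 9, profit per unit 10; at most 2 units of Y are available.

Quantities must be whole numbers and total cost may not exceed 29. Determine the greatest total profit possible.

57

V has the best ratio (7/3); taking only V gives at most 3×7 = 21 (stopped by the supply cap of 3).
Mixing does better — 3×V and 4×X: cost 29 ≤ 29, profit 3·7 + 4·9 = 57.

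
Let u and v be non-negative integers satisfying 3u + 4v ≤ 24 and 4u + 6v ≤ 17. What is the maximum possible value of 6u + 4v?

24

Relaxing integrality, the LP optimum is 25.50 at (u,v) = (4.25, 0), which is not an integer point.
(u,v)=(4,0): 3·4+4·0=12≤24, 4·4+6·0=16≤17, objective 24.
(u,v)=(3,0): 3·3+4·0=9≤24, 4·3+6·0=12≤17, objective 18.
Maximum is 24 at (u,v)=(4,0).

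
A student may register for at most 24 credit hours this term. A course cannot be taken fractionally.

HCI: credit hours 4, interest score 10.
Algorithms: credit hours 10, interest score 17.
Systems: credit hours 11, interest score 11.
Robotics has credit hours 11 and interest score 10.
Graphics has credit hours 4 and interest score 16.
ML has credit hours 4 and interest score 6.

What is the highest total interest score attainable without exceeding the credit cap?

49

Take HCI, Algorithms, Graphics, and ML: credit hours 4 + 10 + 4 + 4 = 22 ≤ 24, interest score 10 + 17 + 16 + 6 = 49.
No other feasible combination does better.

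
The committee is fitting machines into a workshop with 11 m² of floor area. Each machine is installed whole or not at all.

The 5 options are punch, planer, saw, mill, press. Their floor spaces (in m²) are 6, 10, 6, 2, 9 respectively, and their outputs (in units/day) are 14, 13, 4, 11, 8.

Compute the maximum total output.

Allowing fractional choices, the relaxed optimum would be about 28.9, but machines are indivisible.
saw + mill: floor space 6 + 2 = 8 ≤ 11, output 4 + 11 = 15.
punch + mill: floor space 6 + 2 = 8 ≤ 11, output 14 + 11 = 25.
mill + press: floor space 2 + 9 = 11 ≤ 11, output 11 + 8 = 19.
Best is punch and mill with total output 25.

25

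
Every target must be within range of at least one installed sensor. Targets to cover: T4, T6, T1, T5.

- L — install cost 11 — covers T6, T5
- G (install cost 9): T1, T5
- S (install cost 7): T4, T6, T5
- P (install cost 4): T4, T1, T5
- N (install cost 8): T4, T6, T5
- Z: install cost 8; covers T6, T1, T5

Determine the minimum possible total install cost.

Choose S and P: together they cover T4, T6, T1, T5 — every target.
Total install cost: 7 + 4 = 11.

11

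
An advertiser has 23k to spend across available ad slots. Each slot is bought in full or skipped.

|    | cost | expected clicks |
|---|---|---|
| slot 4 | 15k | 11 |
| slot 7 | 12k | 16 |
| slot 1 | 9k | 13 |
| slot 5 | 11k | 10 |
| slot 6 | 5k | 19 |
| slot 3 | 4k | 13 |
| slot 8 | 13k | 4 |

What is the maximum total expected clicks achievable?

Treat it as a binary knapsack problem.
Allowing fractional choices, the relaxed optimum would be about 51.7, but ad slots are indivisible.
slot 1 + slot 6 + slot 3: cost 9 + 5 + 4 = 18 ≤ 23, expected clicks 13 + 19 + 13 = 45.
slot 5 + slot 6 + slot 3: cost 11 + 5 + 4 = 20 ≤ 23, expected clicks 10 + 19 + 13 = 42.
slot 7 + slot 6 + slot 3: cost 12 + 5 + 4 = 21 ≤ 23, expected clicks 16 + 19 + 13 = 48.
Best is slot 7, slot 6, and slot 3 with total expected clicks 48.

48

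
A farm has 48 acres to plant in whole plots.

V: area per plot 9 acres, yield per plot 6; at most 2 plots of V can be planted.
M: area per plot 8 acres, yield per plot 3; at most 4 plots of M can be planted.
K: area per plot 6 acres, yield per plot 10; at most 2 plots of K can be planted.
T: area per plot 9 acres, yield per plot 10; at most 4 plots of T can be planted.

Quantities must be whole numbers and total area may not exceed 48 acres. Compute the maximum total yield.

K has the best ratio (10/6); taking only K gives at most 2×10 = 20 (stopped by the supply cap of 2).
Mixing does better — 2×K and 4×T: area 48 ≤ 48, yield 2·10 + 4·10 = 60.

60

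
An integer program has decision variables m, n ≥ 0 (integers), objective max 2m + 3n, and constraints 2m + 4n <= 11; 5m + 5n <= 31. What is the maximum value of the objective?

10

(m,n)=(5,0) is feasible, giving 10.
(m,n)=(4,0) is feasible, giving 8.
The best lattice point is (5,0), giving 10.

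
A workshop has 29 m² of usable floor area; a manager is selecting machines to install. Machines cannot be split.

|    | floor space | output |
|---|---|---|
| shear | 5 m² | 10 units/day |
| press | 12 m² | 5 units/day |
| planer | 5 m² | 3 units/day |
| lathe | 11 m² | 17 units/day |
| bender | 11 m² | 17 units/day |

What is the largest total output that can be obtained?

Take shear, lathe, and bender: floor space 5 + 11 + 11 = 27 ≤ 29, output 10 + 17 + 17 = 44.
No other feasible combination does better.

44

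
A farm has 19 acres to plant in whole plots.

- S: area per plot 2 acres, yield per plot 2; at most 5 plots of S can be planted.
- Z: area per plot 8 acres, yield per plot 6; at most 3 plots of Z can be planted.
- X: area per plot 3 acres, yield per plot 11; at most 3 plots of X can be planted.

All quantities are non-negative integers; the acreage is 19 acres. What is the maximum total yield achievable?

43

1×S, 1×Z, and 3×X: area 19 ≤ 19, yield 1·2 + 1·6 + 3·11 = 41.
5×S and 3×X: area 19 ≤ 19, yield 5·2 + 3·11 = 43.
Best is 43.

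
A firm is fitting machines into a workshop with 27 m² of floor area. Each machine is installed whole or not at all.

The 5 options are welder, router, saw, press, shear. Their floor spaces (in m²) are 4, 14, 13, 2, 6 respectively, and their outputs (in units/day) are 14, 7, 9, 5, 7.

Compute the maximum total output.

35

Take welder, saw, press, and shear: floor space 4 + 13 + 2 + 6 = 25 ≤ 27, output 14 + 9 + 5 + 7 = 35.
No other feasible combination does better.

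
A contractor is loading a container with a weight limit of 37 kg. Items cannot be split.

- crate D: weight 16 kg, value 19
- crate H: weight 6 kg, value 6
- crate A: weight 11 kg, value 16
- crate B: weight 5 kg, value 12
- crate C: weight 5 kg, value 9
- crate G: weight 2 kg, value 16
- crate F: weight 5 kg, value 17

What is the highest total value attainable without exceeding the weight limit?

76

crate D + crate B + crate C + crate G + crate F: weight 16 + 5 + 5 + 2 + 5 = 33 ≤ 37, value 19 + 12 + 9 + 16 + 17 = 73.
crate H + crate A + crate B + crate C + crate G + crate F: weight 6 + 11 + 5 + 5 + 2 + 5 = 34 ≤ 37, value 6 + 16 + 12 + 9 + 16 + 17 = 76.
Best is crate H, crate A, crate B, crate C, crate G, and crate F with total value 76.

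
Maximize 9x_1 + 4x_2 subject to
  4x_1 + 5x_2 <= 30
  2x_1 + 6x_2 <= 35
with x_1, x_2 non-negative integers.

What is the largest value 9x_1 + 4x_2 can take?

63

The continuous relaxation peaks at (7.5, 0) with value 67.50; rounding to a feasible lattice point costs some objective.
(x_1,x_2)=(7,0): 4·7+5·0=28≤30, 2·7+6·0=14≤35, objective 63.
(x_1,x_2)=(6,1): 4·6+5·1=29≤30, 2·6+6·1=18≤35, objective 58.
(x_1,x_2)=(6,0): 4·6+5·0=24≤30, 2·6+6·0=12≤35, objective 54.
Maximum is 63 at (x_1,x_2)=(7,0).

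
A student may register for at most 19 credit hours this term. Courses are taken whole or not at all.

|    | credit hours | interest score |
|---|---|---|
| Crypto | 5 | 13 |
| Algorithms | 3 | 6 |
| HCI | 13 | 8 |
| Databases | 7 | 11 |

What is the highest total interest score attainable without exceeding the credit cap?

30

Allowing fractional choices, the relaxed optimum would be about 32.5, but courses are indivisible.
Crypto + Algorithms + Databases: credit hours 5 + 3 + 7 = 15 ≤ 19, interest score 13 + 6 + 11 = 30.
Crypto + Databases: credit hours 5 + 7 = 12 ≤ 19, interest score 13 + 11 = 24.
Best is Crypto, Algorithms, and Databases with total interest score 30.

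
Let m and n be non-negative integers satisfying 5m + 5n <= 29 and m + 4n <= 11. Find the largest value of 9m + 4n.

45

The continuous relaxation peaks at (5.8, 0) with value 52.20; rounding to a feasible lattice point costs some objective.
(m,n)=(5,0): 5·5+5·0=25≤29, 1·5+4·0=5≤11, objective 45.
(m,n)=(4,1): 5·4+5·1=25≤29, 1·4+4·1=8≤11, objective 40.
(m,n)=(4,0): 5·4+5·0=20≤29, 1·4+4·0=4≤11, objective 36.
Maximum is 45 at (m,n)=(5,0).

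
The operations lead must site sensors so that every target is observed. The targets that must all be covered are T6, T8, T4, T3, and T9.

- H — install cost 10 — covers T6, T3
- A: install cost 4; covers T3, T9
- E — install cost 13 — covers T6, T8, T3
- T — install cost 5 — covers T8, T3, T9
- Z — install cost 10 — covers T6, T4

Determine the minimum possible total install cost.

Choose T and Z: together they cover T6, T8, T4, T3, T9 — every target.
Total install cost: 5 + 10 = 15.

15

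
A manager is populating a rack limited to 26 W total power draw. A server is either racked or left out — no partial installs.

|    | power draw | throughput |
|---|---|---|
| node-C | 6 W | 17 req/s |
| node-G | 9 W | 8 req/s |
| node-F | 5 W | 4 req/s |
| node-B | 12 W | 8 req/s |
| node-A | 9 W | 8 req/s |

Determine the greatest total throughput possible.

This is a 0-1 knapsack instance.
Take node-C, node-G, and node-A: power draw 6 + 9 + 9 = 24 ≤ 26, throughput 17 + 8 + 8 = 33.
No other feasible combination does better.

33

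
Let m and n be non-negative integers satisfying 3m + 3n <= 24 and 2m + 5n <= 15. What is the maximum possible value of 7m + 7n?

49

The continuous relaxation peaks at (7.5, 0) with value 52.50; rounding to a feasible lattice point costs some objective.
(m,n)=(7,0) is feasible, giving 49.
(m,n)=(6,0) is feasible, giving 42.
Maximum is 49 at (m,n)=(7,0).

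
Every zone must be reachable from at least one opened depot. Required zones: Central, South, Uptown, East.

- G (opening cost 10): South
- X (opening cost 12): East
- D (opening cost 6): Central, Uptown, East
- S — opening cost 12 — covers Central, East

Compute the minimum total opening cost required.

16

This is an integer covering problem.
Choose G and D: together they cover Central, South, Uptown, East — every zone.
Total opening cost: 10 + 6 = 16.
No cover costs less than 16.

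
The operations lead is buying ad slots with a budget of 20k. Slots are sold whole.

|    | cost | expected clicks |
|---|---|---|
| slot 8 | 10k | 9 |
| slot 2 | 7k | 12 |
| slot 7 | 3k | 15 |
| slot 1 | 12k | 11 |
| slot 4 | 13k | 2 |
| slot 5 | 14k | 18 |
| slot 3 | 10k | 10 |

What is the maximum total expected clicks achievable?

37

Allowing fractional choices, the relaxed optimum would be about 39.9, but ad slots are indivisible.
slot 8 + slot 2 + slot 7: cost 10 + 7 + 3 = 20 ≤ 20, expected clicks 9 + 12 + 15 = 36.
slot 7 + slot 5: cost 3 + 14 = 17 ≤ 20, expected clicks 15 + 18 = 33.
slot 2 + slot 7 + slot 3: cost 7 + 3 + 10 = 20 ≤ 20, expected clicks 12 + 15 + 10 = 37.
Best is slot 2, slot 7, and slot 3 with total expected clicks 37.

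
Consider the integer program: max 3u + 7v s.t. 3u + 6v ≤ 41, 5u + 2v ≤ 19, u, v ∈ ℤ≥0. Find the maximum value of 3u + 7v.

Relaxing integrality, the LP optimum is 47.83 at (u,v) = (0, 6.83), which is not an integer point.
(u,v)=(1,6): 3·1+6·6=39≤41, 5·1+2·6=17≤19, objective 45.
(u,v)=(0,6): 3·0+6·6=36≤41, 5·0+2·6=12≤19, objective 42.
(u,v)=(1,5): 3·1+6·5=33≤41, 5·1+2·5=15≤19, objective 38.
The best lattice point is (1,6), giving 45.

45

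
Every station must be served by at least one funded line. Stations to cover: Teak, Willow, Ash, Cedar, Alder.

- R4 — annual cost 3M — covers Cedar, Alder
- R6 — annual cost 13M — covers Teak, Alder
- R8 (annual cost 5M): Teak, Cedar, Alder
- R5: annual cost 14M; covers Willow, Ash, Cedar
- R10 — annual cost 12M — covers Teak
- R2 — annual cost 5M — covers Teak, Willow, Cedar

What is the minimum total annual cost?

The greedy cost-per-new-station heuristic would pick R4, R2, and R5 for 22, but a cheaper cover exists.
Choose R8 and R5: together they cover Teak, Willow, Ash, Cedar, Alder — every station.
Total annual cost: 5 + 14 = 19.
No cover costs less than 19.

19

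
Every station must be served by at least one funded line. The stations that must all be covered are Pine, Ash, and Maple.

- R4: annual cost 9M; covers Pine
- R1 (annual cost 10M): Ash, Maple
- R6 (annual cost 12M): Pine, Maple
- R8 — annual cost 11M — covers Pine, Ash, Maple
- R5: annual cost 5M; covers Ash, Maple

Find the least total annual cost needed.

The greedy cost-per-new-station heuristic would pick R5 and R4 for 14, but a cheaper cover exists.
R8 alone covers Pine, Ash, Maple — every station.
Total annual cost: 11.
No cover costs less than 11.

11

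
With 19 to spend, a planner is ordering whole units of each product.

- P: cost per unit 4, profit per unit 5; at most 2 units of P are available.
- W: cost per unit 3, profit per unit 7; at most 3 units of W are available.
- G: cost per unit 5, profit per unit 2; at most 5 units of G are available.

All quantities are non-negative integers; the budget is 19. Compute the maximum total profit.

This is a bounded integer knapsack.
Take 2×P and 3×W: cost 17 ≤ 19, profit 2·5 + 3·7 = 31.
W has the best ratio (7/3) and is taken to its limit of 3; remaining capacity is filled optimally with the others.

31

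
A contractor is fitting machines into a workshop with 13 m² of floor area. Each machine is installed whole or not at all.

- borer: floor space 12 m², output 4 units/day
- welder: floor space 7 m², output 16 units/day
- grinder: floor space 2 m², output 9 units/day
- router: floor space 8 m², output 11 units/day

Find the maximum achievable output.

This is an integer program with binary decision variables.
Take welder and grinder: floor space 7 + 2 = 9 ≤ 13, output 16 + 9 = 25.
No other feasible combination does better.

25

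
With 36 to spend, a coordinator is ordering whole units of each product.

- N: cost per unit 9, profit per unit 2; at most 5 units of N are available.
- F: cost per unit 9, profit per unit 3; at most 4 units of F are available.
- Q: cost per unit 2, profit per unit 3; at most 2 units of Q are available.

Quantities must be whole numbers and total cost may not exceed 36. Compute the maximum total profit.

1×N, 2×F, and 2×Q: cost 31 ≤ 36, profit 1·2 + 2·3 + 2·3 = 14.
3×F and 2×Q: cost 31 ≤ 36, profit 3·3 + 2·3 = 15.
Best is 15.

15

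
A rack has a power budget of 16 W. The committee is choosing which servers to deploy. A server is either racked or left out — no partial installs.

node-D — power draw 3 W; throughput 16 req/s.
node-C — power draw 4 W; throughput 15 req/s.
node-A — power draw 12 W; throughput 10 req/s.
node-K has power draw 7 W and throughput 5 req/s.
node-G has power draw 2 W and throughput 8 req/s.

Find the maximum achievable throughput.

Allowing fractional choices, the relaxed optimum would be about 44.8, but servers are indivisible.
node-D + node-C + node-K: power draw 3 + 4 + 7 = 14 ≤ 16, throughput 16 + 15 + 5 = 36.
node-D + node-C + node-G: power draw 3 + 4 + 2 = 9 ≤ 16, throughput 16 + 15 + 8 = 39.
node-D + node-C + node-K + node-G: power draw 3 + 4 + 7 + 2 = 16 ≤ 16, throughput 16 + 15 + 5 + 8 = 44.
Best is node-D, node-C, node-K, and node-G with total throughput 44.

44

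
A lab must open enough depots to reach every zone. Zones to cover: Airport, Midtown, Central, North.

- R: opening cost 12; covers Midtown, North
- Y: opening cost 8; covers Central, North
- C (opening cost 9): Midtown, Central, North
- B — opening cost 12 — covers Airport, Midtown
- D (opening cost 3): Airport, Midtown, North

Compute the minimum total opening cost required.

11

Choose Y and D: together they cover Airport, Midtown, Central, North — every zone.
Total opening cost: 8 + 3 = 11.
No cover costs less than 11.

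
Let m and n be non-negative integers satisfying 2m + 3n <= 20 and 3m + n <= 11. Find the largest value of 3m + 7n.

Relaxing integrality, the LP optimum is 46.67 at (m,n) = (0, 6.67), which is not an integer point.
(m,n)=(1,6): 2·1+3·6=20≤20, 3·1+1·6=9≤11, objective 45.
(m,n)=(0,6): 2·0+3·6=18≤20, 3·0+1·6=6≤11, objective 42.
Maximum is 45 at (m,n)=(1,6).

45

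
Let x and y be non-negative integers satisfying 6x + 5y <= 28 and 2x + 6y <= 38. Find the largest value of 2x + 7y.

The continuous relaxation peaks at (0, 5.6) with value 39.20; rounding to a feasible lattice point costs some objective.
(x,y)=(0,5): 6·0+5·5=25≤28, 2·0+6·5=30≤38, objective 35.
(x,y)=(1,4): 6·1+5·4=26≤28, 2·1+6·4=26≤38, objective 30.
Maximum is 35 at (x,y)=(0,5).

35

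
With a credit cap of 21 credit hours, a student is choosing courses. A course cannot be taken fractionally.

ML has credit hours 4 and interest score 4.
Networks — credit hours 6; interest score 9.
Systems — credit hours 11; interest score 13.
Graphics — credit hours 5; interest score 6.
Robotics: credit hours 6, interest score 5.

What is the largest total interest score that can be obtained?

26

Treat it as a binary knapsack problem.
Allowing fractional choices, the relaxed optimum would be about 26.8, but courses are indivisible.
ML + Networks + Systems: credit hours 4 + 6 + 11 = 21 ≤ 21, interest score 4 + 9 + 13 = 26.
ML + Networks + Graphics + Robotics: credit hours 4 + 6 + 5 + 6 = 21 ≤ 21, interest score 4 + 9 + 6 + 5 = 24.
ML + Systems + Graphics: credit hours 4 + 11 + 5 = 20 ≤ 21, interest score 4 + 13 + 6 = 23.
Best is ML, Networks, and Systems with total interest score 26.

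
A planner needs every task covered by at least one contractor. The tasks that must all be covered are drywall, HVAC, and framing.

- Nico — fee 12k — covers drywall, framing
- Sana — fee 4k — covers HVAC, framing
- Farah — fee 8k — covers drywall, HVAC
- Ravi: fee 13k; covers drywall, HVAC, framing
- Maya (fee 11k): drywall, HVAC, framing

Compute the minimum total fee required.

This is a weighted set-cover instance.
The greedy cost-per-new-task heuristic would pick Sana and Farah for 12, but a cheaper cover exists.
Maya alone covers drywall, HVAC, framing — every task.
Total fee: 11.
No cover costs less than 11.

11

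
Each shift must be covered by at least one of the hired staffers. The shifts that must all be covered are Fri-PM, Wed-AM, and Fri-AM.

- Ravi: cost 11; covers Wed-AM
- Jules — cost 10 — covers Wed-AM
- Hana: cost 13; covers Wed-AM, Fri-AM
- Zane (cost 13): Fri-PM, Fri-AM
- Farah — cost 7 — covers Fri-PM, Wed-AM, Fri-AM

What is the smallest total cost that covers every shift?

7

Farah alone covers Fri-PM, Wed-AM, Fri-AM — every shift.
Total cost: 7.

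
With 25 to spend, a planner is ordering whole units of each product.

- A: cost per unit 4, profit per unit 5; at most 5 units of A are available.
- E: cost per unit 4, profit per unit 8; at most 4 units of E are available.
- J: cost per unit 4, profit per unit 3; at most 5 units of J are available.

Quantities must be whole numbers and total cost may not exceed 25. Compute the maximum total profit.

42

Take 2×A and 4×E: cost 24 ≤ 25, profit 2·5 + 4·8 = 42.
E has the best ratio (8/4) and is taken to its limit of 4; remaining capacity is filled optimally with the others.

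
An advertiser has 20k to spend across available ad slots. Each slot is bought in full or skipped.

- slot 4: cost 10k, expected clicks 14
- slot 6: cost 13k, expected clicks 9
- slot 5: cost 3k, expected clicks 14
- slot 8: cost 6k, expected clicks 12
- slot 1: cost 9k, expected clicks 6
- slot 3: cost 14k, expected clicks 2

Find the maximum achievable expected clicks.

40

Allowing fractional choices, the relaxed optimum would be about 40.7, but ad slots are indivisible.
slot 4 + slot 5 + slot 8: cost 10 + 3 + 6 = 19 ≤ 20, expected clicks 14 + 14 + 12 = 40.
slot 4 + slot 5: cost 10 + 3 = 13 ≤ 20, expected clicks 14 + 14 = 28.
slot 5 + slot 8 + slot 1: cost 3 + 6 + 9 = 18 ≤ 20, expected clicks 14 + 12 + 6 = 32.
Best is slot 4, slot 5, and slot 8 with total expected clicks 40.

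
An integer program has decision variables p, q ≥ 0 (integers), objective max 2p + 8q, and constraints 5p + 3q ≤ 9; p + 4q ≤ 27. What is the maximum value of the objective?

24

(p,q)=(0,3): 5·0+3·3=9≤9, 1·0+4·3=12≤27, objective 24.
(p,q)=(0,2): 5·0+3·2=6≤9, 1·0+4·2=8≤27, objective 16.
No feasible integer point exceeds 24.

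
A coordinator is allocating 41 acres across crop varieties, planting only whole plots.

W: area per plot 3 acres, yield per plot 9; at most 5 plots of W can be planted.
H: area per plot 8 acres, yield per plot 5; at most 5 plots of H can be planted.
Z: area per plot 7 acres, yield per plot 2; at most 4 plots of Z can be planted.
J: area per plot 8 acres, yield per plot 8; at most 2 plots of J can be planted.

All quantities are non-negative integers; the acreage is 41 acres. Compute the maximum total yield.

66

W has the best ratio (9/3); taking only W gives at most 5×9 = 45 (stopped by the supply cap of 5).
Mixing does better — 5×W, 1×H, and 2×J: area 39 ≤ 41, yield 5·9 + 1·5 + 2·8 = 66.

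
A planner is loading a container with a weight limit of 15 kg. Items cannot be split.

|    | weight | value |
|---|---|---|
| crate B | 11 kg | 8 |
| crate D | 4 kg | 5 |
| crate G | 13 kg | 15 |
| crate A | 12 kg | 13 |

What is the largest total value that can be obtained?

Treat it as a binary knapsack problem.
Allowing fractional choices, the relaxed optimum would be about 17.7, but items are indivisible.
crate B + crate D: weight 11 + 4 = 15 ≤ 15, value 8 + 5 = 13.
crate G: weight 13 ≤ 15, value 15.
crate A: weight 12 ≤ 15, value 13.
Best is crate G with total value 15.

15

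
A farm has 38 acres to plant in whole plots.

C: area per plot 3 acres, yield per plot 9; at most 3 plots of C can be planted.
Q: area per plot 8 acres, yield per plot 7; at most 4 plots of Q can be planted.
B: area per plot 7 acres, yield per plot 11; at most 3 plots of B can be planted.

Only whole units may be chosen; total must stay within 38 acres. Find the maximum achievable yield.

67

This is a bounded integer knapsack.
C has the best ratio (9/3); taking only C gives at most 3×9 = 27 (stopped by the supply cap of 3).
Mixing does better — 3×C, 1×Q, and 3×B: area 38 ≤ 38, yield 3·9 + 1·7 + 3·11 = 67.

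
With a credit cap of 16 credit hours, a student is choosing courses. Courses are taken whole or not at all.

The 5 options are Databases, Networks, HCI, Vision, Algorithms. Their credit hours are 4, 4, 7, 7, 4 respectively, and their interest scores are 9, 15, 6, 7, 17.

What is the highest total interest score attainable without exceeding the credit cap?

41

Networks + Vision + Algorithms: credit hours 4 + 7 + 4 = 15 ≤ 16, interest score 15 + 7 + 17 = 39.
Databases + Networks + Algorithms: credit hours 4 + 4 + 4 = 12 ≤ 16, interest score 9 + 15 + 17 = 41.
Best is Databases, Networks, and Algorithms with total interest score 41.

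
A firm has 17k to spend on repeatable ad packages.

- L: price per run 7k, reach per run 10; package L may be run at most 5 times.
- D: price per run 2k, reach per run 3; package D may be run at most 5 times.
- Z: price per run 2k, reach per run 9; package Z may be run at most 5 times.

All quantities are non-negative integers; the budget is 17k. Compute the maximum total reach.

This is a bounded integer knapsack.
Z has the best ratio (9/2); taking only Z gives at most 5×9 = 45 (stopped by the supply cap of 5).
Mixing does better — 1×L and 5×Z: price 17 ≤ 17, reach 1·10 + 5·9 = 55.

55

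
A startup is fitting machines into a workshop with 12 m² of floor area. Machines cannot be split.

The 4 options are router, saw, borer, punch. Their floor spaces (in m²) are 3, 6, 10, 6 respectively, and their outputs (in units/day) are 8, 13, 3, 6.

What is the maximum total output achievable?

21

saw + punch: floor space 6 + 6 = 12 ≤ 12, output 13 + 6 = 19.
router + saw: floor space 3 + 6 = 9 ≤ 12, output 8 + 13 = 21.
Best is router and saw with total output 21.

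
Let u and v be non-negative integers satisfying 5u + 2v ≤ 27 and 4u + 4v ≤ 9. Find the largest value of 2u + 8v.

16

(u,v)=(0,2) is feasible, giving 16.
(u,v)=(1,1) is feasible, giving 10.
No feasible integer point exceeds 16.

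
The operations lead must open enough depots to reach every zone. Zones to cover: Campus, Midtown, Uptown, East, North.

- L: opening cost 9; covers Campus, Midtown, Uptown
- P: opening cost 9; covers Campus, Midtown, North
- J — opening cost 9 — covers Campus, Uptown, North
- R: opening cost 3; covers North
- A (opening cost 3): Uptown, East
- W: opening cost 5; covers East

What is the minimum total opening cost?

12

Choose P and A: together they cover Campus, Midtown, Uptown, East, North — every zone.
Total opening cost: 9 + 3 = 12.
No cover costs less than 12.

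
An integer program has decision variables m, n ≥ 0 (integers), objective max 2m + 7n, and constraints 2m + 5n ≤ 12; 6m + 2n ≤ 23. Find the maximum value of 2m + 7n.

16

Relaxing integrality, the LP optimum is 16.80 at (m,n) = (0, 2.4), which is not an integer point.
(m,n)=(1,2): 2·1+5·2=12≤12, 6·1+2·2=10≤23, objective 16.
(m,n)=(0,2): 2·0+5·2=10≤12, 6·0+2·2=4≤23, objective 14.
(m,n)=(2,1): 2·2+5·1=9≤12, 6·2+2·1=14≤23, objective 11.
Maximum is 16 at (m,n)=(1,2).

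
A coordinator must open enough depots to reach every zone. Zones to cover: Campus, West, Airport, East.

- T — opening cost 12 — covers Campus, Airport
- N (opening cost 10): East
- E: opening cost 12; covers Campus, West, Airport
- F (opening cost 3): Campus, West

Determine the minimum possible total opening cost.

This is an integer covering problem.
The greedy cost-per-new-zone heuristic would pick F, N, and T for 25, but a cheaper cover exists.
Choose N and E: together they cover Campus, West, Airport, East — every zone.
Total opening cost: 10 + 12 = 22.
No cover costs less than 22.

22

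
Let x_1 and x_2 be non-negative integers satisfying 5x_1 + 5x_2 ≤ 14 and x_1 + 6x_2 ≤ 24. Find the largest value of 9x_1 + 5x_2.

The continuous relaxation peaks at (2.8, 0) with value 25.20; rounding to a feasible lattice point costs some objective.
(x_1,x_2)=(2,0): 5·2+5·0=10≤14, 1·2+6·0=2≤24, objective 18.
(x_1,x_2)=(1,1): 5·1+5·1=10≤14, 1·1+6·1=7≤24, objective 14.
(x_1,x_2)=(1,0): 5·1+5·0=5≤14, 1·1+6·0=1≤24, objective 9.
No feasible integer point exceeds 18.

18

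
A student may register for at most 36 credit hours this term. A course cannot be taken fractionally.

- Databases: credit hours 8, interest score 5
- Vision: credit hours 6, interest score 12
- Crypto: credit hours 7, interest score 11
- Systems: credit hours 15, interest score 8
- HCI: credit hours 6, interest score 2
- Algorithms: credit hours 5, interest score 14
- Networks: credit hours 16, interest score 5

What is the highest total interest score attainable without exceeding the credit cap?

Take Vision, Crypto, Systems, and Algorithms: credit hours 6 + 7 + 15 + 5 = 33 ≤ 36, interest score 12 + 11 + 8 + 14 = 45.
No other feasible combination does better.

45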